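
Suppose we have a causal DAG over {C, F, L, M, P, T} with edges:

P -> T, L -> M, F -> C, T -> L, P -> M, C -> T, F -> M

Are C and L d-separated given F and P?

No

There are 4 undirected paths between C and L; checking each against the conditioning set {F, P}:
Path 1: C → T → L
  T is a chain and T is not conditioned on — no node blocks this path, so it is active.
Path 2: C → T ← P → M ← L
  T is a collider here and neither T nor any of its descendants is conditioned on, so the collider stays closed — the path is blocked at T.
Path 3: C ← F → M ← L
  F is a fork here and F is conditioned on, so the path is blocked at F.
Path 4: C ← F → M ← P → T → L
  F is a fork here and F is conditioned on, so the path is blocked at F.
Since the path C → T → L is active, C and L are not d-separated given {F, P}.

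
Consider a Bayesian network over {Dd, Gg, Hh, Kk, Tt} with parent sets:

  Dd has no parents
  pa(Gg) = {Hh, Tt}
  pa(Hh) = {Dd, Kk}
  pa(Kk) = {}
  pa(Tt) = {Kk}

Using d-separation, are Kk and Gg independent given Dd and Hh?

2 paths connect Kk and Gg; each must be blocked for d-separation to hold:
  1. Kk → Tt → Gg — Tt:chain[open] ⇒ active
  2. Kk → Hh → Gg — Hh:chain[blocks] ⇒ blocked
Because an active path exists, Kk and Gg are not d-separated.

No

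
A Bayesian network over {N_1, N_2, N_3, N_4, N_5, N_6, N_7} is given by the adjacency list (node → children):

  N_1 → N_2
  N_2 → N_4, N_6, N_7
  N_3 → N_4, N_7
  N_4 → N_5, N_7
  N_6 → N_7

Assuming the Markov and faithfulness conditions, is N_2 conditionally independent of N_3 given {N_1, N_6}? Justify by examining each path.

Enumerating the 6 paths from N_2 to N_3 and testing each for blocking by {N_1, N_6}:
Path 1: N_2 → N_4 ← N_3
  N_4 is a collider here and neither N_4 nor any of its descendants is conditioned on, so the collider stays closed — the path is blocked at N_4.
Path 2: N_2 → N_4 → N_7 ← N_3
  N_7 is a collider here and neither N_7 nor any of its descendants is conditioned on, so the collider stays closed — the path is blocked at N_7.
Path 3: N_2 → N_7 ← N_4 ← N_3
  N_7 is a collider here and neither N_7 nor any of its descendants is conditioned on, so the collider stays closed — the path is blocked at N_7.
Path 4: N_2 → N_7 ← N_3
  N_7 is a collider here and neither N_7 nor any of its descendants is conditioned on, so the collider stays closed — the path is blocked at N_7.
Path 5: N_2 → N_6 → N_7 ← N_4 ← N_3
  N_6 is a chain here and N_6 is conditioned on, so the path is blocked at N_6.
Path 6: N_2 → N_6 → N_7 ← N_3
  N_6 is a chain here and N_6 is conditioned on, so the path is blocked at N_6.
Every path is blocked, so N_2 and N_3 are d-separated given {N_1, N_6}.

Yes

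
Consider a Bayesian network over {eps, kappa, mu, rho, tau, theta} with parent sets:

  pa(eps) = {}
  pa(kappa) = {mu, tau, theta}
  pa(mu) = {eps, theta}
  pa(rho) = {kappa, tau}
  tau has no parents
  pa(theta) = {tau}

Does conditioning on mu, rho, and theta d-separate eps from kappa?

Yes

There are 4 undirected paths between eps and kappa; checking each against the conditioning set {mu, rho, theta}:
  1. eps → mu → kappa — mu:chain[blocks] ⇒ blocked
  2. eps → mu ← theta → kappa — mu:collider[open]; theta:fork[blocks] ⇒ blocked
  3. eps → mu ← theta ← tau → kappa — mu:collider[open]; theta:chain[blocks]; tau:fork[open] ⇒ blocked
  4. eps → mu ← theta ← tau → rho ← kappa — mu:collider[open]; theta:chain[blocks]; tau:fork[open]; rho:collider[open] ⇒ blocked
Since every path is blocked, d-separation holds.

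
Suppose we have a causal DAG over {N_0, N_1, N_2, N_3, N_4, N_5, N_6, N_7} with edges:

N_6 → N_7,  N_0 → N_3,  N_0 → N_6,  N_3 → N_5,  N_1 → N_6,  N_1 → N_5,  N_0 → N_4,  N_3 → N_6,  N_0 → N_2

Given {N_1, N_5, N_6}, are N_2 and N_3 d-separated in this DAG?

Enumerating the 3 paths from N_2 to N_3 and testing each for blocking by {N_1, N_5, N_6}:
Path 1: N_2 ← N_0 → N_3
  N_0 is a fork and N_0 is not conditioned on — no node blocks this path, so it is active.
Path 2: N_2 ← N_0 → N_6 ← N_3
  N_0 is a fork and N_0 is not conditioned on; N_6 is a collider and N_6 is conditioned on, which opens it — no node blocks this path, so it is active.
Path 3: N_2 ← N_0 → N_6 ← N_1 → N_5 ← N_3
  N_1 is a fork here and N_1 is conditioned on, so the path is blocked at N_1.
Since the path N_2 ← N_0 → N_3 is active, N_2 and N_3 are not d-separated given {N_1, N_5, N_6}.

No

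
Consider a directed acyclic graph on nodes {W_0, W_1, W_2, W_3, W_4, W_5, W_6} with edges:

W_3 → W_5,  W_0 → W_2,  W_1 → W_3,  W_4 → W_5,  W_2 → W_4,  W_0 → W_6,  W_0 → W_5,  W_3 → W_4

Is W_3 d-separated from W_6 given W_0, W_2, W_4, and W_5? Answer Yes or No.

We examine all 4 paths between W_3 and W_6:
Path 1: W_3 → W_5 ← W_0 → W_6
  W_0 is a fork here and W_0 is conditioned on, so the path is blocked at W_0.
Path 2: W_3 → W_5 ← W_4 ← W_2 ← W_0 → W_6
  W_4 is a chain here and W_4 is conditioned on, so the path is blocked at W_4.
Path 3: W_3 → W_4 → W_5 ← W_0 → W_6
  W_4 is a chain here and W_4 is conditioned on, so the path is blocked at W_4.
Path 4: W_3 → W_4 ← W_2 ← W_0 → W_6
  W_2 is a chain here and W_2 is conditioned on, so the path is blocked at W_2.
Every path is blocked, so W_3 and W_6 are d-separated given {W_0, W_2, W_4, W_5}.

Yes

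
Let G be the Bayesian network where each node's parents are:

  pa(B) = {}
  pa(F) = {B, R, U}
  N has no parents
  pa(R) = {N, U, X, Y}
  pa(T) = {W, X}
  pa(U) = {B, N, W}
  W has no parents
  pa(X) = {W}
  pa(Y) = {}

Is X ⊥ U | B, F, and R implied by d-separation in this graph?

Enumerating the 6 paths from X to U and testing each for blocking by {B, F, R}:
Path 1: X ← W → U
  W is a fork and W is not conditioned on — no node blocks this path, so it is active.
Path 2: X → T ← W → U
  T is a collider here and neither T nor any of its descendants is conditioned on, so the collider stays closed — the path is blocked at T.
Path 3: X → R ← U
  R is a collider and R is conditioned on, which opens it — no node blocks this path, so it is active.
Path 4: X → R ← N → U
  R is a collider and R is conditioned on, which opens it; N is a fork and N is not conditioned on — no node blocks this path, so it is active.
Path 5: X → R → F ← U
  R is a chain here and R is conditioned on, so the path is blocked at R.
Path 6: X → R → F ← B → U
  R is a chain here and R is conditioned on, so the path is blocked at R.
At least one path is unblocked, so d-separation fails.

No — X and U are not d-separated given {B, F, R}.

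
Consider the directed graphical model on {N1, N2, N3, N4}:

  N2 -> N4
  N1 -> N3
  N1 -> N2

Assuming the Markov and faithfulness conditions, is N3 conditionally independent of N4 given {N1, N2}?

The only undirected path from N3 to N4 is:
  1. N3 ← N1 → N2 → N4 — N1:fork[blocks]; N2:chain[blocks] ⇒ blocked
Since every path is blocked, d-separation holds.

Yes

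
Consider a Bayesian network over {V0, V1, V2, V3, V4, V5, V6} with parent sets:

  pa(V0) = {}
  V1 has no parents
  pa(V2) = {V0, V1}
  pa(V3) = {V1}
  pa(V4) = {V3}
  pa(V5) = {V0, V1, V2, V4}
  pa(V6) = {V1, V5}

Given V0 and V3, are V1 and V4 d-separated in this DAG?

There are 5 undirected paths between V1 and V4; checking each against the conditioning set {V0, V3}:
Path 1: V1 → V2 → V5 ← V4
  V5 is a collider here and neither V5 nor any of its descendants is conditioned on, so the collider stays closed — the path is blocked at V5.
Path 2: V1 → V2 ← V0 → V5 ← V4
  V2 is a collider here and neither V2 nor any of its descendants is conditioned on, so the collider stays closed — the path is blocked at V2.
Path 3: V1 → V6 ← V5 ← V4
  V6 is a collider here and neither V6 nor any of its descendants is conditioned on, so the collider stays closed — the path is blocked at V6.
Path 4: V1 → V3 → V4
  V3 is a chain here and V3 is conditioned on, so the path is blocked at V3.
Path 5: V1 → V5 ← V4
  V5 is a collider here and neither V5 nor any of its descendants is conditioned on, so the collider stays closed — the path is blocked at V5.
Every path is blocked, so V1 and V4 are d-separated given {V0, V3}.

Yes — V1 and V4 are d-separated given {V0, V3}.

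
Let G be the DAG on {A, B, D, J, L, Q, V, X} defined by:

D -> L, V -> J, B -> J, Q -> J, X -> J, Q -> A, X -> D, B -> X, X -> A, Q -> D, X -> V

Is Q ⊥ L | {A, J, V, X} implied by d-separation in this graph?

We examine all 5 paths between Q and L:
Path 1: Q → A ← X → D → L
  X is a fork here and X is conditioned on, so the path is blocked at X.
Path 2: Q → J ← B → X → D → L
  X is a chain here and X is conditioned on, so the path is blocked at X.
Path 3: Q → J ← X → D → L
  X is a fork here and X is conditioned on, so the path is blocked at X.
Path 4: Q → J ← V ← X → D → L
  V is a chain here and V is conditioned on, so the path is blocked at V.
Path 5: Q → D → L
  D is a chain and D is not conditioned on — no node blocks this path, so it is active.
At least one path is unblocked, so d-separation fails.

No — Q and L are not d-separated given {A, J, V, X}.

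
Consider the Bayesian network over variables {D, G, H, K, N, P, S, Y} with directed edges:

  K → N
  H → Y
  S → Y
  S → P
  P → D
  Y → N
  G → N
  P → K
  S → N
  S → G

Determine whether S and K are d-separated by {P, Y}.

4 paths connect S and K; each must be blocked for d-separation to hold:
Path 1: S → G → N ← K
  N is a collider here and neither N nor any of its descendants is conditioned on, so the collider stays closed — the path is blocked at N.
Path 2: S → Y → N ← K
  Y is a chain here and Y is conditioned on, so the path is blocked at Y.
Path 3: S → P → K
  P is a chain here and P is conditioned on, so the path is blocked at P.
Path 4: S → N ← K
  N is a collider here and neither N nor any of its descendants is conditioned on, so the collider stays closed — the path is blocked at N.
All paths are blocked; S ⊥ K | {P, Y} holds.

Yes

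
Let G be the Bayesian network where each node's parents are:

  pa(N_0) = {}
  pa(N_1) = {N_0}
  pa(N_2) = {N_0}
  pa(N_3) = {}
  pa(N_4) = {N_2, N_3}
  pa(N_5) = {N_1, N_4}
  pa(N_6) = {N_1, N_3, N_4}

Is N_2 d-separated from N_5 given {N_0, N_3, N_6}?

No

We examine all 6 paths between N_2 and N_5:
Path 1: N_2 → N_4 → N_6 ← N_1 → N_5
  N_4 is a chain and N_4 is not conditioned on; N_6 is a collider and N_6 is conditioned on, which opens it; N_1 is a fork and N_1 is not conditioned on — no node blocks this path, so it is active.
Path 2: N_2 → N_4 → N_5
  N_4 is a chain and N_4 is not conditioned on — no node blocks this path, so it is active.
Path 3: N_2 → N_4 ← N_3 → N_6 ← N_1 → N_5
  N_3 is a fork here and N_3 is conditioned on, so the path is blocked at N_3.
Path 4: N_2 ← N_0 → N_1 → N_6 ← N_4 → N_5
  N_0 is a fork here and N_0 is conditioned on, so the path is blocked at N_0.
Path 5: N_2 ← N_0 → N_1 → N_6 ← N_3 → N_4 → N_5
  N_0 is a fork here and N_0 is conditioned on, so the path is blocked at N_0.
Path 6: N_2 ← N_0 → N_1 → N_5
  N_0 is a fork here and N_0 is conditioned on, so the path is blocked at N_0.
Since the path N_2 → N_4 → N_6 ← N_1 → N_5 is active, N_2 and N_5 are not d-separated given {N_0, N_3, N_6}.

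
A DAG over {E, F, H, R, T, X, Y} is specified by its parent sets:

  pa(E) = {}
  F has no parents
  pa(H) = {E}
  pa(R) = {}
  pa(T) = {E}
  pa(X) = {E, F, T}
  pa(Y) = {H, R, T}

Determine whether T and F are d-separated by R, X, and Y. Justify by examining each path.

No

There are 3 undirected paths between T and F; checking each against the conditioning set {R, X, Y}:
Path 1: T → Y ← H ← E → X ← F
  Y is a collider and Y is conditioned on, which opens it; H is a chain and H is not conditioned on; E is a fork and E is not conditioned on; X is a collider and X is conditioned on, which opens it — no node blocks this path, so it is active.
Path 2: T ← E → X ← F
  E is a fork and E is not conditioned on; X is a collider and X is conditioned on, which opens it — no node blocks this path, so it is active.
Path 3: T → X ← F
  X is a collider and X is conditioned on, which opens it — no node blocks this path, so it is active.
Because an active path exists, T and F are not d-separated.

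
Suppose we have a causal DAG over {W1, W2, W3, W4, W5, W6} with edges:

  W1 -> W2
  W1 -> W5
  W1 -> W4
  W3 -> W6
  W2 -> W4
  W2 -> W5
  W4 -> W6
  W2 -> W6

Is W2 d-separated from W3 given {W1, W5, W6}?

No — W2 and W3 are not d-separated given {W1, W5, W6}.

Enumerating the 4 paths from W2 to W3 and testing each for blocking by {W1, W5, W6}:
Path 1: W2 → W6 ← W3
  W6 is a collider and W6 is conditioned on, which opens it — no node blocks this path, so it is active.
Path 2: W2 → W4 → W6 ← W3
  W4 is a chain and W4 is not conditioned on; W6 is a collider and W6 is conditioned on, which opens it — no node blocks this path, so it is active.
Path 3: W2 ← W1 → W4 → W6 ← W3
  W1 is a fork here and W1 is conditioned on, so the path is blocked at W1.
Path 4: W2 → W5 ← W1 → W4 → W6 ← W3
  W1 is a fork here and W1 is conditioned on, so the path is blocked at W1.
Since the path W2 → W6 ← W3 is active, W2 and W3 are not d-separated given {W1, W5, W6}.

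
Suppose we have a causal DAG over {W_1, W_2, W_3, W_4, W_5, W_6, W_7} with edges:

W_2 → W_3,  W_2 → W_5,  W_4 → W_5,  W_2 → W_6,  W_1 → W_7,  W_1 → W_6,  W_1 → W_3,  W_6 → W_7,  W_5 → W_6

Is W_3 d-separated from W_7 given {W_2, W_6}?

There are 6 undirected paths between W_3 and W_7; checking each against the conditioning set {W_2, W_6}:
Path 1: W_3 ← W_1 → W_6 → W_7
  W_6 is a chain here and W_6 is conditioned on, so the path is blocked at W_6.
Path 2: W_3 ← W_1 → W_7
  W_1 is a fork and W_1 is not conditioned on — no node blocks this path, so it is active.
Path 3: W_3 ← W_2 → W_6 ← W_1 → W_7
  W_2 is a fork here and W_2 is conditioned on, so the path is blocked at W_2.
Path 4: W_3 ← W_2 → W_6 → W_7
  W_2 is a fork here and W_2 is conditioned on, so the path is blocked at W_2.
Path 5: W_3 ← W_2 → W_5 → W_6 ← W_1 → W_7
  W_2 is a fork here and W_2 is conditioned on, so the path is blocked at W_2.
Path 6: W_3 ← W_2 → W_5 → W_6 → W_7
  W_2 is a fork here and W_2 is conditioned on, so the path is blocked at W_2.
Since the path W_3 ← W_1 → W_7 is active, W_3 and W_7 are not d-separated given {W_2, W_6}.

No — W_3 and W_7 are not d-separated given {W_2, W_6}.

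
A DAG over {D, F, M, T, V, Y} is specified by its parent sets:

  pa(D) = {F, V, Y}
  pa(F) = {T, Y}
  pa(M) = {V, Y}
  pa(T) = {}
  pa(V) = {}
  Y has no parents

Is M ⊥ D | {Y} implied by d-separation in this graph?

No

We examine all 3 paths between M and D:
  1. M ← V → D — V:fork[open] ⇒ active
  2. M ← Y → F → D — Y:fork[blocks]; F:chain[open] ⇒ blocked
  3. M ← Y → D — Y:fork[blocks] ⇒ blocked
At least one path is unblocked, so d-separation fails.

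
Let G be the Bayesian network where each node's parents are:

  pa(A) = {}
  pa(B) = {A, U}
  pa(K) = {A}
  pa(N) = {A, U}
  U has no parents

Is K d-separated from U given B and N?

No

There are 2 undirected paths between K and U; checking each against the conditioning set {B, N}:
  1. K ← A → N ← U — A:fork[open]; N:collider[open] ⇒ active
  2. K ← A → B ← U — A:fork[open]; B:collider[open] ⇒ active
Since the path K ← A → N ← U is active, K and U are not d-separated given {B, N}.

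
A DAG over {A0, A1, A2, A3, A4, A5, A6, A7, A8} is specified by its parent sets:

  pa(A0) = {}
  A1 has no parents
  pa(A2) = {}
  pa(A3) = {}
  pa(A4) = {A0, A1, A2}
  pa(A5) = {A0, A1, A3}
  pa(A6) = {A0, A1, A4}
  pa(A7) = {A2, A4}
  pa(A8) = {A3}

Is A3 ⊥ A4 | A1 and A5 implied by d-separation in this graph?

Enumerating the 6 paths from A3 to A4 and testing each for blocking by {A1, A5}:
Path 1: A3 → A5 ← A0 → A4
  A5 is a collider and A5 is conditioned on, which opens it; A0 is a fork and A0 is not conditioned on — no node blocks this path, so it is active.
Path 2: A3 → A5 ← A0 → A6 ← A1 → A4
  A6 is a collider here and neither A6 nor any of its descendants is conditioned on, so the collider stays closed — the path is blocked at A6.
Path 3: A3 → A5 ← A0 → A6 ← A4
  A6 is a collider here and neither A6 nor any of its descendants is conditioned on, so the collider stays closed — the path is blocked at A6.
Path 4: A3 → A5 ← A1 → A4
  A1 is a fork here and A1 is conditioned on, so the path is blocked at A1.
Path 5: A3 → A5 ← A1 → A6 ← A0 → A4
  A1 is a fork here and A1 is conditioned on, so the path is blocked at A1.
Path 6: A3 → A5 ← A1 → A6 ← A4
  A1 is a fork here and A1 is conditioned on, so the path is blocked at A1.
At least one path is unblocked, so d-separation fails.

No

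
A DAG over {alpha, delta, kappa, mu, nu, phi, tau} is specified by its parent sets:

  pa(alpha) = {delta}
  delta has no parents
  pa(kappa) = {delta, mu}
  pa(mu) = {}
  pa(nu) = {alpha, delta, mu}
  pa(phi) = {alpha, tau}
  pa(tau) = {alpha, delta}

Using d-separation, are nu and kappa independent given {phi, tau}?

No — nu and kappa are not d-separated given {phi, tau}.

We examine all 5 paths between nu and kappa:
Path 1: nu ← delta → kappa
  delta is a fork and delta is not conditioned on — no node blocks this path, so it is active.
Path 2: nu ← alpha ← delta → kappa
  alpha is a chain and alpha is not conditioned on; delta is a fork and delta is not conditioned on — no node blocks this path, so it is active.
Path 3: nu ← alpha → tau ← delta → kappa
  alpha is a fork and alpha is not conditioned on; tau is a collider and tau is conditioned on, which opens it; delta is a fork and delta is not conditioned on — no node blocks this path, so it is active.
Path 4: nu ← alpha → phi ← tau ← delta → kappa
  tau is a chain here and tau is conditioned on, so the path is blocked at tau.
Path 5: nu ← mu → kappa
  mu is a fork and mu is not conditioned on — no node blocks this path, so it is active.
Since the path nu ← delta → kappa is active, nu and kappa are not d-separated given {phi, tau}.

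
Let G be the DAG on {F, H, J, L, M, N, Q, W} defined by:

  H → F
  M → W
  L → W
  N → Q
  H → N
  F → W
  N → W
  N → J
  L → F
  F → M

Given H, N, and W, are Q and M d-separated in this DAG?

There are 6 undirected paths between Q and M; checking each against the conditioning set {H, N, W}:
  1. Q ← N → W ← M — N:fork[blocks]; W:collider[open] ⇒ blocked
  2. Q ← N → W ← L → F → M — N:fork[blocks]; W:collider[open]; L:fork[open]; F:chain[open] ⇒ blocked
  3. Q ← N → W ← F → M — N:fork[blocks]; W:collider[open]; F:fork[open] ⇒ blocked
  4. Q ← N ← H → F → M — N:chain[blocks]; H:fork[blocks]; F:chain[open] ⇒ blocked
  5. Q ← N ← H → F ← L → W ← M — N:chain[blocks]; H:fork[blocks]; F:collider[open]; L:fork[open]; W:collider[open] ⇒ blocked
  6. Q ← N ← H → F → W ← M — N:chain[blocks]; H:fork[blocks]; F:chain[open]; W:collider[open] ⇒ blocked
All paths are blocked; Q ⊥ M | {H, N, W} holds.

Yes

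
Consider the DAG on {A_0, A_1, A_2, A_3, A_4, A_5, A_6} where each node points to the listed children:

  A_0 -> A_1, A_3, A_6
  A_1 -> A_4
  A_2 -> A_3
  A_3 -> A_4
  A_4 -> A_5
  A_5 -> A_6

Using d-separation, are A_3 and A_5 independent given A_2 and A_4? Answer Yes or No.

Enumerating the 4 paths from A_3 to A_5 and testing each for blocking by {A_2, A_4}:
  1. A_3 → A_4 ← A_1 ← A_0 → A_6 ← A_5 — A_4:collider[open]; A_1:chain[open]; A_0:fork[open]; A_6:collider[blocks] ⇒ blocked
  2. A_3 → A_4 → A_5 — A_4:chain[blocks] ⇒ blocked
  3. A_3 ← A_0 → A_1 → A_4 → A_5 — A_0:fork[open]; A_1:chain[open]; A_4:chain[blocks] ⇒ blocked
  4. A_3 ← A_0 → A_6 ← A_5 — A_0:fork[open]; A_6:collider[blocks] ⇒ blocked
Every path is blocked, so A_3 and A_5 are d-separated given {A_2, A_4}.

Yes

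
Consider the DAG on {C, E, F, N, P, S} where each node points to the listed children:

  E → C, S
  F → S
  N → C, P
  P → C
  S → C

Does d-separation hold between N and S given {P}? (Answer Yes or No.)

Enumerating the 4 paths from N to S and testing each for blocking by {P}:
  1. N → C ← E → S — C:collider[blocks]; E:fork[open] ⇒ blocked
  2. N → C ← S — C:collider[blocks] ⇒ blocked
  3. N → P → C ← E → S — P:chain[blocks]; C:collider[blocks]; E:fork[open] ⇒ blocked
  4. N → P → C ← S — P:chain[blocks]; C:collider[blocks] ⇒ blocked
Since every path is blocked, d-separation holds.

Yes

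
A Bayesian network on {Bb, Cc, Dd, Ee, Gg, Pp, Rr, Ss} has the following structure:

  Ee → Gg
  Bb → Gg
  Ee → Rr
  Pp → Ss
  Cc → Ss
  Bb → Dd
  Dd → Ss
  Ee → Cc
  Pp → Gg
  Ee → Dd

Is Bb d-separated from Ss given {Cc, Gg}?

No

There are 6 undirected paths between Bb and Ss; checking each against the conditioning set {Cc, Gg}:
  1. Bb → Gg ← Ee → Cc → Ss — Gg:collider[open]; Ee:fork[open]; Cc:chain[blocks] ⇒ blocked
  2. Bb → Gg ← Ee → Dd → Ss — Gg:collider[open]; Ee:fork[open]; Dd:chain[open] ⇒ active
  3. Bb → Gg ← Pp → Ss — Gg:collider[open]; Pp:fork[open] ⇒ active
  4. Bb → Dd ← Ee → Gg ← Pp → Ss — Dd:collider[blocks]; Ee:fork[open]; Gg:collider[open]; Pp:fork[open] ⇒ blocked
  5. Bb → Dd ← Ee → Cc → Ss — Dd:collider[blocks]; Ee:fork[open]; Cc:chain[blocks] ⇒ blocked
  6. Bb → Dd → Ss — Dd:chain[open] ⇒ active
At least one path is unblocked, so d-separation fails.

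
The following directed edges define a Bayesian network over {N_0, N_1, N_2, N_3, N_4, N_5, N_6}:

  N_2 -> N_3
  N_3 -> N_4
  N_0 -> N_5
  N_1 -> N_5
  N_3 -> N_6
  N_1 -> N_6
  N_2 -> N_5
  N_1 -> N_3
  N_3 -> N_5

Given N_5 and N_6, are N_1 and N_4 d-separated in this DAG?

No

Enumerating the 4 paths from N_1 to N_4 and testing each for blocking by {N_5, N_6}:
Path 1: N_1 → N_5 ← N_3 → N_4
  N_5 is a collider and N_5 is conditioned on, which opens it; N_3 is a fork and N_3 is not conditioned on — no node blocks this path, so it is active.
Path 2: N_1 → N_5 ← N_2 → N_3 → N_4
  N_5 is a collider and N_5 is conditioned on, which opens it; N_2 is a fork and N_2 is not conditioned on; N_3 is a chain and N_3 is not conditioned on — no node blocks this path, so it is active.
Path 3: N_1 → N_6 ← N_3 → N_4
  N_6 is a collider and N_6 is conditioned on, which opens it; N_3 is a fork and N_3 is not conditioned on — no node blocks this path, so it is active.
Path 4: N_1 → N_3 → N_4
  N_3 is a chain and N_3 is not conditioned on — no node blocks this path, so it is active.
At least one path is unblocked, so d-separation fails.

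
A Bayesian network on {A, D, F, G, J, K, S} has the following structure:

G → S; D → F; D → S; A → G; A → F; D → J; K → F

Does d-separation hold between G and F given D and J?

No

There are 2 undirected paths between G and F; checking each against the conditioning set {D, J}:
  1. G ← A → F — A:fork[open] ⇒ active
  2. G → S ← D → F — S:collider[blocks]; D:fork[blocks] ⇒ blocked
Since the path G ← A → F is active, G and F are not d-separated given {D, J}.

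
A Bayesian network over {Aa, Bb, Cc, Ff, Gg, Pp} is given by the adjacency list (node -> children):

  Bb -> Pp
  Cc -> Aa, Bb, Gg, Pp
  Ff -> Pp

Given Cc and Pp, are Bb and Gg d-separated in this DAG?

There are 2 undirected paths between Bb and Gg; checking each against the conditioning set {Cc, Pp}:
Path 1: Bb ← Cc → Gg
  Cc is a fork here and Cc is conditioned on, so the path is blocked at Cc.
Path 2: Bb → Pp ← Cc → Gg
  Cc is a fork here and Cc is conditioned on, so the path is blocked at Cc.
Since every path is blocked, d-separation holds.

Yes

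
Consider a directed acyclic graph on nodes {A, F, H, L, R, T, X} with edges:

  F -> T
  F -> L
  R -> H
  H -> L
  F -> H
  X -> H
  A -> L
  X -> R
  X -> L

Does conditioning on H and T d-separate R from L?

No

Enumerating the 6 paths from R to L and testing each for blocking by {H, T}:
  1. R ← X → L — X:fork[open] ⇒ active
  2. R ← X → H → L — X:fork[open]; H:chain[blocks] ⇒ blocked
  3. R ← X → H ← F → L — X:fork[open]; H:collider[open]; F:fork[open] ⇒ active
  4. R → H → L — H:chain[blocks] ⇒ blocked
  5. R → H ← F → L — H:collider[open]; F:fork[open] ⇒ active
  6. R → H ← X → L — H:collider[open]; X:fork[open] ⇒ active
At least one path is unblocked, so d-separation fails.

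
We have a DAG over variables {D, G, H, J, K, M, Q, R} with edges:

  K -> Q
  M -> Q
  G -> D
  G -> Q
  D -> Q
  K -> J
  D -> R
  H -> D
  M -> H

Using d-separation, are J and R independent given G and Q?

No — J and R are not d-separated given {G, Q}.

Enumerating the 3 paths from J to R and testing each for blocking by {G, Q}:
Path 1: J ← K → Q ← G → D → R
  G is a fork here and G is conditioned on, so the path is blocked at G.
Path 2: J ← K → Q ← D → R
  K is a fork and K is not conditioned on; Q is a collider and Q is conditioned on, which opens it; D is a fork and D is not conditioned on — no node blocks this path, so it is active.
Path 3: J ← K → Q ← M → H → D → R
  K is a fork and K is not conditioned on; Q is a collider and Q is conditioned on, which opens it; M is a fork and M is not conditioned on; H is a chain and H is not conditioned on; D is a chain and D is not conditioned on — no node blocks this path, so it is active.
Since the path J ← K → Q ← D → R is active, J and R are not d-separated given {G, Q}.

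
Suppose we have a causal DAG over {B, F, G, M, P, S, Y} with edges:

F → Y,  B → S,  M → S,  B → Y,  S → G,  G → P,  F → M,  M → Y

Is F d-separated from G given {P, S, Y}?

Yes

There are 4 undirected paths between F and G; checking each against the conditioning set {P, S, Y}:
  1. F → Y ← B → S → G — Y:collider[open]; B:fork[open]; S:chain[blocks] ⇒ blocked
  2. F → Y ← M → S → G — Y:collider[open]; M:fork[open]; S:chain[blocks] ⇒ blocked
  3. F → M → S → G — M:chain[open]; S:chain[blocks] ⇒ blocked
  4. F → M → Y ← B → S → G — M:chain[open]; Y:collider[open]; B:fork[open]; S:chain[blocks] ⇒ blocked
Every path is blocked, so F and G are d-separated given {P, S, Y}.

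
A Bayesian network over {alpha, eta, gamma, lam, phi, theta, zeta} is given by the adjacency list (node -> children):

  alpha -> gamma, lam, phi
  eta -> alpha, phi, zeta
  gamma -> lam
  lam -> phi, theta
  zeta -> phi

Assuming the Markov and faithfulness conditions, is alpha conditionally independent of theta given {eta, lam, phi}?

Yes

We examine all 5 paths between alpha and theta:
Path 1: alpha ← eta → zeta → phi ← lam → theta
  eta is a fork here and eta is conditioned on, so the path is blocked at eta.
Path 2: alpha ← eta → phi ← lam → theta
  eta is a fork here and eta is conditioned on, so the path is blocked at eta.
Path 3: alpha → phi ← lam → theta
  lam is a fork here and lam is conditioned on, so the path is blocked at lam.
Path 4: alpha → gamma → lam → theta
  lam is a chain here and lam is conditioned on, so the path is blocked at lam.
Path 5: alpha → lam → theta
  lam is a chain here and lam is conditioned on, so the path is blocked at lam.
All paths are blocked; alpha ⊥ theta | {eta, lam, phi} holds.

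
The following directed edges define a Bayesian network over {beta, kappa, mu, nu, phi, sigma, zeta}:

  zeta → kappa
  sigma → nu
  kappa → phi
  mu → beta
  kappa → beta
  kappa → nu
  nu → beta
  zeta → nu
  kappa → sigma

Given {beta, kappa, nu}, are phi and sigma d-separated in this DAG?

We examine all 4 paths between phi and sigma:
  1. phi ← kappa ← zeta → nu ← sigma — kappa:chain[blocks]; zeta:fork[open]; nu:collider[open] ⇒ blocked
  2. phi ← kappa → sigma — kappa:fork[blocks] ⇒ blocked
  3. phi ← kappa → nu ← sigma — kappa:fork[blocks]; nu:collider[open] ⇒ blocked
  4. phi ← kappa → beta ← nu ← sigma — kappa:fork[blocks]; beta:collider[open]; nu:chain[blocks] ⇒ blocked
Since every path is blocked, d-separation holds.

Yes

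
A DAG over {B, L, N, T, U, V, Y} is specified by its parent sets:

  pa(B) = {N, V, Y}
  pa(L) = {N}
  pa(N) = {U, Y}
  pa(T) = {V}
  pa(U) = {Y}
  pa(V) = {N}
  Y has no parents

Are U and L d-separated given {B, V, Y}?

4 paths connect U and L; each must be blocked for d-separation to hold:
Path 1: U → N → L
  N is a chain and N is not conditioned on — no node blocks this path, so it is active.
Path 2: U ← Y → N → L
  Y is a fork here and Y is conditioned on, so the path is blocked at Y.
Path 3: U ← Y → B ← N → L
  Y is a fork here and Y is conditioned on, so the path is blocked at Y.
Path 4: U ← Y → B ← V ← N → L
  Y is a fork here and Y is conditioned on, so the path is blocked at Y.
Because an active path exists, U and L are not d-separated.

No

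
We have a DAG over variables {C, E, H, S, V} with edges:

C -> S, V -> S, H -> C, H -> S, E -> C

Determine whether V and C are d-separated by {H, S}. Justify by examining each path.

No — V and C are not d-separated given {H, S}.

Enumerating the 2 paths from V to C and testing each for blocking by {H, S}:
Path 1: V → S ← H → C
  H is a fork here and H is conditioned on, so the path is blocked at H.
Path 2: V → S ← C
  S is a collider and S is conditioned on, which opens it — no node blocks this path, so it is active.
Since the path V → S ← C is active, V and C are not d-separated given {H, S}.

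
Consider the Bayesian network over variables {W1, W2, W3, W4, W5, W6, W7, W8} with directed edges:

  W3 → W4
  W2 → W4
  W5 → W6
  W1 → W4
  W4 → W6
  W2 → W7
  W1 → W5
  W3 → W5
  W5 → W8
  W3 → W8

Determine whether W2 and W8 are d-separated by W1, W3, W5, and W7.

There are 6 undirected paths between W2 and W8; checking each against the conditioning set {W1, W3, W5, W7}:
  1. W2 → W4 → W6 ← W5 → W8 — W4:chain[open]; W6:collider[blocks]; W5:fork[blocks] ⇒ blocked
  2. W2 → W4 → W6 ← W5 ← W3 → W8 — W4:chain[open]; W6:collider[blocks]; W5:chain[blocks]; W3:fork[blocks] ⇒ blocked
  3. W2 → W4 ← W3 → W8 — W4:collider[blocks]; W3:fork[blocks] ⇒ blocked
  4. W2 → W4 ← W3 → W5 → W8 — W4:collider[blocks]; W3:fork[blocks]; W5:chain[blocks] ⇒ blocked
  5. W2 → W4 ← W1 → W5 → W8 — W4:collider[blocks]; W1:fork[blocks]; W5:chain[blocks] ⇒ blocked
  6. W2 → W4 ← W1 → W5 ← W3 → W8 — W4:collider[blocks]; W1:fork[blocks]; W5:collider[open]; W3:fork[blocks] ⇒ blocked
Since every path is blocked, d-separation holds.

Yes — W2 and W8 are d-separated given {W1, W3, W5, W7}.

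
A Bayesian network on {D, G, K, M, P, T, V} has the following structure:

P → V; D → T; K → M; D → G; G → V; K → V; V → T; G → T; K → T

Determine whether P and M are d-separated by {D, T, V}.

There are 4 undirected paths between P and M; checking each against the conditioning set {D, T, V}:
  1. P → V → T ← K → M — V:chain[blocks]; T:collider[open]; K:fork[open] ⇒ blocked
  2. P → V ← G ← D → T ← K → M — V:collider[open]; G:chain[open]; D:fork[blocks]; T:collider[open]; K:fork[open] ⇒ blocked
  3. P → V ← G → T ← K → M — V:collider[open]; G:fork[open]; T:collider[open]; K:fork[open] ⇒ active
  4. P → V ← K → M — V:collider[open]; K:fork[open] ⇒ active
Since the path P → V ← G → T ← K → M is active, P and M are not d-separated given {D, T, V}.

No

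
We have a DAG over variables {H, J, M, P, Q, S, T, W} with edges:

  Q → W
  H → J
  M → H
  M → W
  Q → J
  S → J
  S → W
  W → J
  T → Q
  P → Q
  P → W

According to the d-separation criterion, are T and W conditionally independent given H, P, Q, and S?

We examine all 5 paths between T and W:
Path 1: T → Q ← P → W
  P is a fork here and P is conditioned on, so the path is blocked at P.
Path 2: T → Q → W
  Q is a chain here and Q is conditioned on, so the path is blocked at Q.
Path 3: T → Q → J ← S → W
  Q is a chain here and Q is conditioned on, so the path is blocked at Q.
Path 4: T → Q → J ← H ← M → W
  Q is a chain here and Q is conditioned on, so the path is blocked at Q.
Path 5: T → Q → J ← W
  Q is a chain here and Q is conditioned on, so the path is blocked at Q.
Since every path is blocked, d-separation holds.

Yes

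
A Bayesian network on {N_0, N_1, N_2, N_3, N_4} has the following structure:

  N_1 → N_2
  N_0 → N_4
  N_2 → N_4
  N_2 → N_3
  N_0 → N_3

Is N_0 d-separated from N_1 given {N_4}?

There are 2 undirected paths between N_0 and N_1; checking each against the conditioning set {N_4}:
Path 1: N_0 → N_3 ← N_2 ← N_1
  N_3 is a collider here and neither N_3 nor any of its descendants is conditioned on, so the collider stays closed — the path is blocked at N_3.
Path 2: N_0 → N_4 ← N_2 ← N_1
  N_4 is a collider and N_4 is conditioned on, which opens it; N_2 is a chain and N_2 is not conditioned on — no node blocks this path, so it is active.
Because an active path exists, N_0 and N_1 are not d-separated.

No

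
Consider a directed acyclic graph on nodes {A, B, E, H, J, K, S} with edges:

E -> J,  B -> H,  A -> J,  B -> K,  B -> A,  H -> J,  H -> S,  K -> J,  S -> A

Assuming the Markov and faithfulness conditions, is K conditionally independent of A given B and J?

We examine all 6 paths between K and A:
  1. K → J ← H ← B → A — J:collider[open]; H:chain[open]; B:fork[blocks] ⇒ blocked
  2. K → J ← H → S → A — J:collider[open]; H:fork[open]; S:chain[open] ⇒ active
  3. K → J ← A — J:collider[open] ⇒ active
  4. K ← B → H → J ← A — B:fork[blocks]; H:chain[open]; J:collider[open] ⇒ blocked
  5. K ← B → H → S → A — B:fork[blocks]; H:chain[open]; S:chain[open] ⇒ blocked
  6. K ← B → A — B:fork[blocks] ⇒ blocked
Because an active path exists, K and A are not d-separated.

No — K and A are not d-separated given {B, J}.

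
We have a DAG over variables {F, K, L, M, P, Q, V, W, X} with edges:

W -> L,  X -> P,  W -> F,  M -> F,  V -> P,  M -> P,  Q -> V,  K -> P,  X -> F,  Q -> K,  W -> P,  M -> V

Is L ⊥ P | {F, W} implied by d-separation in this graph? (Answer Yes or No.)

Yes — L and P are d-separated given {F, W}.

Enumerating the 5 paths from L to P and testing each for blocking by {F, W}:
Path 1: L ← W → P
  W is a fork here and W is conditioned on, so the path is blocked at W.
Path 2: L ← W → F ← X → P
  W is a fork here and W is conditioned on, so the path is blocked at W.
Path 3: L ← W → F ← M → P
  W is a fork here and W is conditioned on, so the path is blocked at W.
Path 4: L ← W → F ← M → V → P
  W is a fork here and W is conditioned on, so the path is blocked at W.
Path 5: L ← W → F ← M → V ← Q → K → P
  W is a fork here and W is conditioned on, so the path is blocked at W.
Since every path is blocked, d-separation holds.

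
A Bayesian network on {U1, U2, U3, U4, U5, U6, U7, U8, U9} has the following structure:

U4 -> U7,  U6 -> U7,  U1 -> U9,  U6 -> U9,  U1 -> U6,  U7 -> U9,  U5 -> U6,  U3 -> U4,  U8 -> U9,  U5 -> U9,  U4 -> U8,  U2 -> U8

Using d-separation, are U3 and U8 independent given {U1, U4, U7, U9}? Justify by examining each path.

There are 5 undirected paths between U3 and U8; checking each against the conditioning set {U1, U4, U7, U9}:
  1. U3 → U4 → U7 → U9 ← U8 — U4:chain[blocks]; U7:chain[blocks]; U9:collider[open] ⇒ blocked
  2. U3 → U4 → U7 ← U6 → U9 ← U8 — U4:chain[blocks]; U7:collider[open]; U6:fork[open]; U9:collider[open] ⇒ blocked
  3. U3 → U4 → U7 ← U6 ← U1 → U9 ← U8 — U4:chain[blocks]; U7:collider[open]; U6:chain[open]; U1:fork[blocks]; U9:collider[open] ⇒ blocked
  4. U3 → U4 → U7 ← U6 ← U5 → U9 ← U8 — U4:chain[blocks]; U7:collider[open]; U6:chain[open]; U5:fork[open]; U9:collider[open] ⇒ blocked
  5. U3 → U4 → U8 — U4:chain[blocks] ⇒ blocked
Since every path is blocked, d-separation holds.

Yes — U3 and U8 are d-separated given {U1, U4, U7, U9}.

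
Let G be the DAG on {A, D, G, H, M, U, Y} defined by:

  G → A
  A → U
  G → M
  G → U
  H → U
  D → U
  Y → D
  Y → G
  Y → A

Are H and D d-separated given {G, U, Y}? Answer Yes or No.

No

Enumerating the 5 paths from H to D and testing each for blocking by {G, U, Y}:
Path 1: H → U ← A ← Y → D
  Y is a fork here and Y is conditioned on, so the path is blocked at Y.
Path 2: H → U ← A ← G ← Y → D
  G is a chain here and G is conditioned on, so the path is blocked at G.
Path 3: H → U ← G → A ← Y → D
  G is a fork here and G is conditioned on, so the path is blocked at G.
Path 4: H → U ← G ← Y → D
  G is a chain here and G is conditioned on, so the path is blocked at G.
Path 5: H → U ← D
  U is a collider and U is conditioned on, which opens it — no node blocks this path, so it is active.
Because an active path exists, H and D are not d-separated.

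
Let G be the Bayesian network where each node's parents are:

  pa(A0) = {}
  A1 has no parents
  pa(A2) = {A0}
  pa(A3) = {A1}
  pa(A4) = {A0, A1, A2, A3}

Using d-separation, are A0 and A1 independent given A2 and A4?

No

Enumerating the 4 paths from A0 to A1 and testing each for blocking by {A2, A4}:
  1. A0 → A4 ← A1 — A4:collider[open] ⇒ active
  2. A0 → A4 ← A3 ← A1 — A4:collider[open]; A3:chain[open] ⇒ active
  3. A0 → A2 → A4 ← A1 — A2:chain[blocks]; A4:collider[open] ⇒ blocked
  4. A0 → A2 → A4 ← A3 ← A1 — A2:chain[blocks]; A4:collider[open]; A3:chain[open] ⇒ blocked
Since the path A0 → A4 ← A1 is active, A0 and A1 are not d-separated given {A2, A4}.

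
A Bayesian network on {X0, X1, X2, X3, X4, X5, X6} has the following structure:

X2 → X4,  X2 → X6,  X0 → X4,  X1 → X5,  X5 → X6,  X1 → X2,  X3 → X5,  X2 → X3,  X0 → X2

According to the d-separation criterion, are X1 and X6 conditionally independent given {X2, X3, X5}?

We examine all 4 paths between X1 and X6:
  1. X1 → X5 ← X3 ← X2 → X6 — X5:collider[open]; X3:chain[blocks]; X2:fork[blocks] ⇒ blocked
  2. X1 → X5 → X6 — X5:chain[blocks] ⇒ blocked
  3. X1 → X2 → X3 → X5 → X6 — X2:chain[blocks]; X3:chain[blocks]; X5:chain[blocks] ⇒ blocked
  4. X1 → X2 → X6 — X2:chain[blocks] ⇒ blocked
All paths are blocked; X1 ⊥ X6 | {X2, X3, X5} holds.

Yes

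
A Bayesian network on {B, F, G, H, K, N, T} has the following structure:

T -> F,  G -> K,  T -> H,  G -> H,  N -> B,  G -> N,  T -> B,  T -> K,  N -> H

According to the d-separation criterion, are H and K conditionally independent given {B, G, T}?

6 paths connect H and K; each must be blocked for d-separation to hold:
Path 1: H ← T → K
  T is a fork here and T is conditioned on, so the path is blocked at T.
Path 2: H ← T → B ← N ← G → K
  T is a fork here and T is conditioned on, so the path is blocked at T.
Path 3: H ← G → K
  G is a fork here and G is conditioned on, so the path is blocked at G.
Path 4: H ← G → N → B ← T → K
  G is a fork here and G is conditioned on, so the path is blocked at G.
Path 5: H ← N → B ← T → K
  T is a fork here and T is conditioned on, so the path is blocked at T.
Path 6: H ← N ← G → K
  G is a fork here and G is conditioned on, so the path is blocked at G.
All paths are blocked; H ⊥ K | {B, G, T} holds.

Yes — H and K are d-separated given {B, G, T}.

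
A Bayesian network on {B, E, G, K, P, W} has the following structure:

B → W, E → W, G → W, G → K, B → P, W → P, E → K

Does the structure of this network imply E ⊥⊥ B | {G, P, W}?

No

We examine all 4 paths between E and B:
  1. E → W ← B — W:collider[open] ⇒ active
  2. E → W → P ← B — W:chain[blocks]; P:collider[open] ⇒ blocked
  3. E → K ← G → W ← B — K:collider[blocks]; G:fork[blocks]; W:collider[open] ⇒ blocked
  4. E → K ← G → W → P ← B — K:collider[blocks]; G:fork[blocks]; W:chain[blocks]; P:collider[open] ⇒ blocked
At least one path is unblocked, so d-separation fails.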